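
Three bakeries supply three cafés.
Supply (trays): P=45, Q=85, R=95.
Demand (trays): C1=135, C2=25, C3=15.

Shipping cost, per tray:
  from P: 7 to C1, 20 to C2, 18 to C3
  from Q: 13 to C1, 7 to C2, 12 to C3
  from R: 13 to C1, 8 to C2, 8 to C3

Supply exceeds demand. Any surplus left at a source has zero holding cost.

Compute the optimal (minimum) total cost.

An optimal shipping plan:
  P→C1: 45 trays
  Q→C1: 60 trays
  Q→C2: 25 trays
  R→C1: 30 trays
  R→C3: 15 trays
Total cost = 1780.

1780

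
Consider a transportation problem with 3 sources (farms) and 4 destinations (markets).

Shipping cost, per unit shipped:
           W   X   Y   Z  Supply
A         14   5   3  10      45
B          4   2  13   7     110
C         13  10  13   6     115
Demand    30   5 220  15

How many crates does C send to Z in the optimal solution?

The minimum-cost plan:
  A to Y: 45 × 3 = 135
  B to W: 30 × 4 = 120
  B to X: 5 × 2 = 10
  B to Y: 75 × 13 = 975
  C to Y: 100 × 13 = 1300
  C to Z: 15 × 6 = 90
Total cost = 2630.
So C→Z carries 15 crates.

15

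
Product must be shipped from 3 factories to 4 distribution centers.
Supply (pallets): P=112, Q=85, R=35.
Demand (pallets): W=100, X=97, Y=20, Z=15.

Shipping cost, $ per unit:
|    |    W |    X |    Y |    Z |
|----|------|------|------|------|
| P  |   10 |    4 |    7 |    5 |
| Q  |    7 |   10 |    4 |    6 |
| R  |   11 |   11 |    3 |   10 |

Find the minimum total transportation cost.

1283

Optimal allocation:
  P to X: 97 × $4 = $388
  P to Z: 15 × $5 = $75
  Q to W: 85 × $7 = $595
  R to W: 15 × $11 = $165
  R to Y: 20 × $3 = $60
Total = 388 + 75 + 595 + 165 + 60 = $1283.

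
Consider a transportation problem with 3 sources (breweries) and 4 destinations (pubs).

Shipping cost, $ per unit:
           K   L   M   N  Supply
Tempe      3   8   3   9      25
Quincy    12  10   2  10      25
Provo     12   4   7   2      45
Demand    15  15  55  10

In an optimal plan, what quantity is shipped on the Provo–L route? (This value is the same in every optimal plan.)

The minimum-cost plan:
  Tempe→K: 15 × $3 = $45
  Tempe→M: 10 × $3 = $30
  Quincy→M: 25 × $2 = $50
  Provo→L: 15 × $4 = $60
  Provo→M: 20 × $7 = $140
  Provo→N: 10 × $2 = $20
Total cost = $345.
So Provo→L carries 15 kegs.

15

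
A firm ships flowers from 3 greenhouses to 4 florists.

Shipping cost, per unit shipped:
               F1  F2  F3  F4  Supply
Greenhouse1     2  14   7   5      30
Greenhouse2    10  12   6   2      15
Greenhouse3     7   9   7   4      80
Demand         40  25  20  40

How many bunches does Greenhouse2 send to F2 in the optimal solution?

Solving gives:
  Greenhouse1→F1: 30 × 2 = 60
  Greenhouse2→F4: 15 × 2 = 30
  Greenhouse3→F1: 10 × 7 = 70
  Greenhouse3→F2: 25 × 9 = 225
  Greenhouse3→F3: 20 × 7 = 140
  Greenhouse3→F4: 25 × 4 = 100
Total cost = 625.
The route Greenhouse2→F2 is not used.

0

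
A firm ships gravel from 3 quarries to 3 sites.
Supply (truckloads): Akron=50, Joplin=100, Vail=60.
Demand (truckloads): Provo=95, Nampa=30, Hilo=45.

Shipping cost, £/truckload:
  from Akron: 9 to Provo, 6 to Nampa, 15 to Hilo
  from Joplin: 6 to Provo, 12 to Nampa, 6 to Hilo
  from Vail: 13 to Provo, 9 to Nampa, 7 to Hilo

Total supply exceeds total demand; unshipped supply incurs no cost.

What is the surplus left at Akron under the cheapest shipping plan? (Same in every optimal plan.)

20

Minimum-cost shipments:
  Akron->Nampa: 30 × £6 = £180
  Joplin->Provo: 95 × £6 = £570
  Joplin->Hilo: 5 × £6 = £30
  Vail->Hilo: 40 × £7 = £280
Total cost = £1060.
Akron ships 30 of its 50, leaving 20.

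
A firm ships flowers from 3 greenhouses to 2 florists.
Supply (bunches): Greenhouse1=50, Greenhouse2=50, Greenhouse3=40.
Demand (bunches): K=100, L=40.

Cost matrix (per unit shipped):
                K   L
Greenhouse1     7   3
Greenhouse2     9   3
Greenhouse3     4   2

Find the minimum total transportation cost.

One minimum-cost allocation:
  Greenhouse1→K: 50 × 7 = 350
  Greenhouse2→K: 10 × 9 = 90
  Greenhouse2→L: 40 × 3 = 120
  Greenhouse3→K: 40 × 4 = 160
Total = 350 + 90 + 120 + 160 = 720.
(Supply check: Greenhouse1 ships 50; Greenhouse2 ships 50; Greenhouse3 ships 40.)

720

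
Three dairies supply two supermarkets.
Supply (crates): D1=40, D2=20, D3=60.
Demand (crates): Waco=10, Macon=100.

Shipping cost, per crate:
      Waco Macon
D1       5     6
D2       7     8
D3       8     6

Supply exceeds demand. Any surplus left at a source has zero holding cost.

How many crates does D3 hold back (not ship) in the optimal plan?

Minimum-cost shipments:
  D1->Macon: 40 × 6 = 240
  D2->Waco: 10 × 7 = 70
  D3->Macon: 60 × 6 = 360
Total cost = 670.
D3 ships 60 of its 60, leaving 0.

0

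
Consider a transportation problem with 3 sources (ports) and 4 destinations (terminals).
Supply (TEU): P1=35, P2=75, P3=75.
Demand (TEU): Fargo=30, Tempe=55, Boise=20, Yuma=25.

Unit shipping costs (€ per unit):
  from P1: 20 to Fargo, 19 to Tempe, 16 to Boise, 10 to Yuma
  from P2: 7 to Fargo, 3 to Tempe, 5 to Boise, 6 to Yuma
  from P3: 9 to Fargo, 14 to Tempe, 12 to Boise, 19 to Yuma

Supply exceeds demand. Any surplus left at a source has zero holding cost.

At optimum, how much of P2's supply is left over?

Minimum-cost shipments:
  P1 to Yuma: 25 × €10 = €250
  P2 to Tempe: 55 × €3 = €165
  P2 to Boise: 20 × €5 = €100
  P3 to Fargo: 30 × €9 = €270
Total cost = €785.
P2 ships 75 of its 75, leaving 0.

0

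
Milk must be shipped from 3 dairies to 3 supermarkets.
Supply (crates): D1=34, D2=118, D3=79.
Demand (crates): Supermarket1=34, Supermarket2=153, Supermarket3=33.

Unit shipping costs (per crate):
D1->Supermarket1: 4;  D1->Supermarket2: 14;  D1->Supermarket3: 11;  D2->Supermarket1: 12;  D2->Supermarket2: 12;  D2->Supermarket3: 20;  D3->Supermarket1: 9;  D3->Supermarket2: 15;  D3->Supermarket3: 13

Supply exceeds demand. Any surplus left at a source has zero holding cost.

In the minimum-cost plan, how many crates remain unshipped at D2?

0

Minimum-cost shipments:
  D1->Supermarket1: 34 × 4 = 136
  D2->Supermarket2: 118 × 12 = 1416
  D3->Supermarket2: 35 × 15 = 525
  D3->Supermarket3: 33 × 13 = 429
Total cost = 2506.
D2 ships 118 of its 118, leaving 0.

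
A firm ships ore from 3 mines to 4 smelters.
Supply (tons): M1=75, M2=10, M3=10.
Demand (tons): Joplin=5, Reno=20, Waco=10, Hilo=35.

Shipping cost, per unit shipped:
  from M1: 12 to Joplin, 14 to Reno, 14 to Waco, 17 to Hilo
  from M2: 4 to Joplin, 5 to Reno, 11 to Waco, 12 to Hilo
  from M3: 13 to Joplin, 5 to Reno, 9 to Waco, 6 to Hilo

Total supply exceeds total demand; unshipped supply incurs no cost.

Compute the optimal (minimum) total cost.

One minimum-cost allocation:
  M1→Joplin: 5 tons
  M1→Reno: 10 tons
  M1→Waco: 10 tons
  M1→Hilo: 25 tons
  M2→Reno: 10 tons
  M3→Hilo: 10 tons
Total cost = 875.

875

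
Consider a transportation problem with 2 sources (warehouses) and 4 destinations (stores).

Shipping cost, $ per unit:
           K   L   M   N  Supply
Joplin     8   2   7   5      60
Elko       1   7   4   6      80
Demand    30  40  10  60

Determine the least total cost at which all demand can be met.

490

A cheapest plan:
  Joplin–L: 40 × $2 = $80
  Joplin–N: 20 × $5 = $100
  Elko–K: 30 × $1 = $30
  Elko–M: 10 × $4 = $40
  Elko–N: 40 × $6 = $240
Total = 80 + 100 + 30 + 40 + 240 = $490.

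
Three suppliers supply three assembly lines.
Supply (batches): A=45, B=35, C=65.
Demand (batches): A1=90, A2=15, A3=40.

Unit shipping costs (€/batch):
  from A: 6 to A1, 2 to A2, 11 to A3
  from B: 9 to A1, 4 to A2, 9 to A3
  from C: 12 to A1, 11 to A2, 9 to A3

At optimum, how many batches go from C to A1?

25

Optimal shipments:
  A–A1: 45 batches
  B–A1: 20 batches
  B–A2: 15 batches
  C–A1: 25 batches
  C–A3: 40 batches
Total cost = €1170.
So C→A1 carries 25 batches.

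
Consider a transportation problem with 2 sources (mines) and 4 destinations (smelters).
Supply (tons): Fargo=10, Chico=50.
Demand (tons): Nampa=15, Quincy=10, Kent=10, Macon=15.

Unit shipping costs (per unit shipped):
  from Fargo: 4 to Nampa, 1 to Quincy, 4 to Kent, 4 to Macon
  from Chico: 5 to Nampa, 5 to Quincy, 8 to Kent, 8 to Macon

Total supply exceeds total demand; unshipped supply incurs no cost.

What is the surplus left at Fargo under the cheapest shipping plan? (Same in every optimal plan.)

An optimal plan:
  Fargo–Quincy: 10 tons
  Chico–Nampa: 15 tons
  Chico–Kent: 10 tons
  Chico–Macon: 15 tons
Total cost = 285.
Fargo ships 10 of its 10, leaving 0.

0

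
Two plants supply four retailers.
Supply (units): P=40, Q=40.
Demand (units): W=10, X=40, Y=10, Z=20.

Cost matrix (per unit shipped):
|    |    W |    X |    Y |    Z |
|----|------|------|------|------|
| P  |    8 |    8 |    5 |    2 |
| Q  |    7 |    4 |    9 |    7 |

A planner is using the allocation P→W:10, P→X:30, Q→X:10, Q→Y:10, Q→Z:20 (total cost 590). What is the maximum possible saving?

260

Current plan cost = 10·8 + 30·8 + 10·4 + 10·9 + 20·7 = 590.
Optimal plan:
  P→W: 10 units
  P→Y: 10 units
  P→Z: 20 units
  Q→X: 40 units
Optimal cost = 330.
Saving = 590 − 330 = 260.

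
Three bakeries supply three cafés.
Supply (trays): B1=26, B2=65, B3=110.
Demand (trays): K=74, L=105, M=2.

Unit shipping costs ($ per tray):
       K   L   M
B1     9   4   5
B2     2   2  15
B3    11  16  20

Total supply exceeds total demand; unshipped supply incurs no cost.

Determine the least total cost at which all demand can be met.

1306

A cheapest plan:
  B1→L: 24 × $4 = $96
  B1→M: 2 × $5 = $10
  B2→L: 65 × $2 = $130
  B3→K: 74 × $11 = $814
  B3→L: 16 × $16 = $256
Total = 96 + 10 + 130 + 814 + 256 = $1306.
(Supply check: B1 ships 26; B2 ships 65; B3 ships 90.)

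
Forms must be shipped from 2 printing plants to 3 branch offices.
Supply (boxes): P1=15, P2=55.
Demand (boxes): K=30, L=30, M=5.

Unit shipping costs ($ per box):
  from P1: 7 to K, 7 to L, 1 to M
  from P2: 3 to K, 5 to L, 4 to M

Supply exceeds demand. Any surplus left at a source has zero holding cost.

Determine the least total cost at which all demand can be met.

Optimal allocation:
  P1→L: 5 × $7 = $35
  P1→M: 5 × $1 = $5
  P2→K: 30 × $3 = $90
  P2→L: 25 × $5 = $125
Total = 35 + 5 + 90 + 125 = $255.

255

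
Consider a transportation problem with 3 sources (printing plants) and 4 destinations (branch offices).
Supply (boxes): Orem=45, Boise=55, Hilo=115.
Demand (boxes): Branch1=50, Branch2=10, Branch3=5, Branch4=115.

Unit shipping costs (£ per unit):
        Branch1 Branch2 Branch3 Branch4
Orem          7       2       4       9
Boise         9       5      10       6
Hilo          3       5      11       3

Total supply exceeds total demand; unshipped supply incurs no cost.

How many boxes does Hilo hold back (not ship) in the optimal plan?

0

Minimum-cost shipments:
  Orem–Branch2: 10 × £2 = £20
  Orem–Branch3: 5 × £4 = £20
  Boise–Branch4: 50 × £6 = £300
  Hilo–Branch1: 50 × £3 = £150
  Hilo–Branch4: 65 × £3 = £195
Total cost = £685.
Hilo ships 115 of its 115, leaving 0.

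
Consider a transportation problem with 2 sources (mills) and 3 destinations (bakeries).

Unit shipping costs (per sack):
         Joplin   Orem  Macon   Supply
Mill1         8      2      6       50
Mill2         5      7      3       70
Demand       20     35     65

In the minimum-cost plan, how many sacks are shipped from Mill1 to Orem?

Optimal shipments:
  Mill1->Orem: 35 × 2 = 70
  Mill1->Macon: 15 × 6 = 90
  Mill2->Joplin: 20 × 5 = 100
  Mill2->Macon: 50 × 3 = 150
Total cost = 410.
So Mill1→Orem carries 35 sacks.

35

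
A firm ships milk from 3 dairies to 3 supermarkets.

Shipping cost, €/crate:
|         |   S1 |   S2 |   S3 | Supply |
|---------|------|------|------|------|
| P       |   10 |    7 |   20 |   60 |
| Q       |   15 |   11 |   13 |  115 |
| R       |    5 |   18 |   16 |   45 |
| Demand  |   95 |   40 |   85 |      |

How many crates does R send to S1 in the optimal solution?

45

The minimum-cost plan:
  P–S1: 50 crates
  P–S2: 10 crates
  Q–S2: 30 crates
  Q–S3: 85 crates
  R–S1: 45 crates
Total cost = €2230.
So R→S1 carries 45 crates.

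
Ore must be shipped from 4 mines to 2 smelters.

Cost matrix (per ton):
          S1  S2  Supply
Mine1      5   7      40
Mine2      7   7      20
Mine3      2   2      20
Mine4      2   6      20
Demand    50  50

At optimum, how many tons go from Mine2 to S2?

20

The minimum-cost plan:
  Mine1->S1: 30 × 5 = 150
  Mine1->S2: 10 × 7 = 70
  Mine2->S2: 20 × 7 = 140
  Mine3->S2: 20 × 2 = 40
  Mine4->S1: 20 × 2 = 40
Total cost = 440.
So Mine2→S2 carries 20 tons.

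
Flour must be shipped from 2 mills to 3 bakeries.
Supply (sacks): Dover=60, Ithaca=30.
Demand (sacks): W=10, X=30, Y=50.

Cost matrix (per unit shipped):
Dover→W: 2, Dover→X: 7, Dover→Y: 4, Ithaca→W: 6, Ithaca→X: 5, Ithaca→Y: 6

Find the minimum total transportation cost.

Optimal allocation:
  Dover to W: 10 sacks
  Dover to Y: 50 sacks
  Ithaca to X: 30 sacks
Total cost = 370.

370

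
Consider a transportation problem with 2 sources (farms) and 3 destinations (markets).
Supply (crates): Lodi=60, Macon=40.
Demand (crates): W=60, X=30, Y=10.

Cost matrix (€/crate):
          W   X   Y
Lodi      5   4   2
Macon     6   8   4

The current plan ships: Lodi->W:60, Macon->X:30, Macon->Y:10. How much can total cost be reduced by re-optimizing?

100

Current plan cost = 60·5 + 30·8 + 10·4 = €580.
Optimal plan:
  Lodi->W: 20 × €5 = €100
  Lodi->X: 30 × €4 = €120
  Lodi->Y: 10 × €2 = €20
  Macon->W: 40 × €6 = €240
Optimal cost = €480.
Saving = 580 − 480 = €100.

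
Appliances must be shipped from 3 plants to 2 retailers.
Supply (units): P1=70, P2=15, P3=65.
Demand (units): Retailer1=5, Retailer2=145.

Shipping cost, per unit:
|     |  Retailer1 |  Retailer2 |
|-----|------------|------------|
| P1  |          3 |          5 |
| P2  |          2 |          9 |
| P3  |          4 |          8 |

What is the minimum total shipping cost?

970

A cheapest plan:
  P1–Retailer2: 70 × 5 = 350
  P2–Retailer1: 5 × 2 = 10
  P2–Retailer2: 10 × 9 = 90
  P3–Retailer2: 65 × 8 = 520
Total = 350 + 10 + 90 + 520 = 970.
(Supply check: P1 ships 70; P2 ships 15; P3 ships 65.)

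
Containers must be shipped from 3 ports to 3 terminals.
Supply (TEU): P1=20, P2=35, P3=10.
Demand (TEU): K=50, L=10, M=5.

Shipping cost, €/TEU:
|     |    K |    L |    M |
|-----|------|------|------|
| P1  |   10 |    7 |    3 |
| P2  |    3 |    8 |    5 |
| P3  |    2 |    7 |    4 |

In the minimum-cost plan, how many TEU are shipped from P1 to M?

Solving gives:
  P1 to K: 5 × €10 = €50
  P1 to L: 10 × €7 = €70
  P1 to M: 5 × €3 = €15
  P2 to K: 35 × €3 = €105
  P3 to K: 10 × €2 = €20
Total cost = €260.
So P1→M carries 5 TEU.

5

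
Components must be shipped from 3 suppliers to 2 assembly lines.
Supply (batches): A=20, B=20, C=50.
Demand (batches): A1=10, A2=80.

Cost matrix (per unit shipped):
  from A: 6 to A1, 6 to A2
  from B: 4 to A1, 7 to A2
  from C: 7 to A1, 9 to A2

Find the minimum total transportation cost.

Optimal allocation:
  A->A2: 20 × 6 = 120
  B->A1: 10 × 4 = 40
  B->A2: 10 × 7 = 70
  C->A2: 50 × 9 = 450
Total = 120 + 40 + 70 + 450 = 680.

680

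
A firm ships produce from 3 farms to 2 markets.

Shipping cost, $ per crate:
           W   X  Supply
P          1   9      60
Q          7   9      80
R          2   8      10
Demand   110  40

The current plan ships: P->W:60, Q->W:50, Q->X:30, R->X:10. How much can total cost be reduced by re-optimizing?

40

Current plan cost = 60·1 + 50·7 + 30·9 + 10·8 = $760.
Optimal plan:
  P→W: 60 × $1 = $60
  Q→W: 40 × $7 = $280
  Q→X: 40 × $9 = $360
  R→W: 10 × $2 = $20
Optimal cost = $720.
Saving = 760 − 720 = $40.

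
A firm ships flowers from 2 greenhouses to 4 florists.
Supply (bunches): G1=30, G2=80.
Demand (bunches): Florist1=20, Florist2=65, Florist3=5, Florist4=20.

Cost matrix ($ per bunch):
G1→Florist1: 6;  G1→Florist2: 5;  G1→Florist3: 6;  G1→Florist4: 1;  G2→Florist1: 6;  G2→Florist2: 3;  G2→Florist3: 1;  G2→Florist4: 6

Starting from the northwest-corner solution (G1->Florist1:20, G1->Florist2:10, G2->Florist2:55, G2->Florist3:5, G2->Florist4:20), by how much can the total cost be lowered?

Current plan cost = 20·6 + 10·5 + 55·3 + 5·1 + 20·6 = $460.
Optimal plan:
  G1 to Florist1: 10 × $6 = $60
  G1 to Florist4: 20 × $1 = $20
  G2 to Florist1: 10 × $6 = $60
  G2 to Florist2: 65 × $3 = $195
  G2 to Florist3: 5 × $1 = $5
Optimal cost = $340.
Saving = 460 − 340 = $120.

120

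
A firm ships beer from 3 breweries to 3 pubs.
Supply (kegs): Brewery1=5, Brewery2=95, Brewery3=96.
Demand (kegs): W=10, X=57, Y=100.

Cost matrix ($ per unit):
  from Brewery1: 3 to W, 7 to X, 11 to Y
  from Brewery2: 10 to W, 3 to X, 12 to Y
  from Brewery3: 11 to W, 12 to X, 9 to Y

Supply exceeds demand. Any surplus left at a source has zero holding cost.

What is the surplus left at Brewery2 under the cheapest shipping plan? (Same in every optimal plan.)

Minimum-cost shipments:
  Brewery1→W: 5 kegs
  Brewery2→W: 5 kegs
  Brewery2→X: 57 kegs
  Brewery2→Y: 4 kegs
  Brewery3→Y: 96 kegs
Total cost = $1148.
Brewery2 ships 66 of its 95, leaving 29.

29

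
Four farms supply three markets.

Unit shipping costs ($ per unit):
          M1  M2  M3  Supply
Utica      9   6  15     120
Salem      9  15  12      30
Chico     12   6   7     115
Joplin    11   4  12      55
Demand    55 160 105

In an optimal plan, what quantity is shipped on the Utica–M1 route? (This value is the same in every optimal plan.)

Solving gives:
  Utica to M1: 25 × $9 = $225
  Utica to M2: 95 × $6 = $570
  Salem to M1: 30 × $9 = $270
  Chico to M2: 10 × $6 = $60
  Chico to M3: 105 × $7 = $735
  Joplin to M2: 55 × $4 = $220
Total cost = $2080.
So Utica→M1 carries 25 crates.

25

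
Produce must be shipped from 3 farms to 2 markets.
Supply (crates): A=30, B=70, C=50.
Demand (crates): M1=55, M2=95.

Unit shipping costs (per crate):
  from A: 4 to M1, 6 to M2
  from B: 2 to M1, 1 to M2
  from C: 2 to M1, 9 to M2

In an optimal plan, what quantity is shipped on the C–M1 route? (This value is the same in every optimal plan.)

50

The minimum-cost plan:
  A→M1: 5 × 4 = 20
  A→M2: 25 × 6 = 150
  B→M2: 70 × 1 = 70
  C→M1: 50 × 2 = 100
Total cost = 340.
So C→M1 carries 50 crates.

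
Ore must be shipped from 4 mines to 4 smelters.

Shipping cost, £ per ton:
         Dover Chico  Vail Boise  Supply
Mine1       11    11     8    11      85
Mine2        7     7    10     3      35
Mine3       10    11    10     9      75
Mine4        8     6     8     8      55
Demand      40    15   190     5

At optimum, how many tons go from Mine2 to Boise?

Solving gives:
  Mine1–Vail: 85 × £8 = £680
  Mine2–Dover: 30 × £7 = £210
  Mine2–Boise: 5 × £3 = £15
  Mine3–Vail: 75 × £10 = £750
  Mine4–Dover: 10 × £8 = £80
  Mine4–Chico: 15 × £6 = £90
  Mine4–Vail: 30 × £8 = £240
Total cost = £2065.
So Mine2→Boise carries 5 tons.

5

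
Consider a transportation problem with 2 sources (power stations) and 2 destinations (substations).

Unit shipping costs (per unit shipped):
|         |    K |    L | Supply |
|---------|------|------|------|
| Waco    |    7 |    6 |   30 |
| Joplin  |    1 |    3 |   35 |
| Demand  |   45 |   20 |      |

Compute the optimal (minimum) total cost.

One minimum-cost allocation:
  Waco->K: 10 × 7 = 70
  Waco->L: 20 × 6 = 120
  Joplin->K: 35 × 1 = 35
Total = 70 + 120 + 35 = 225.
(Supply check: Waco ships 30; Joplin ships 35.)

225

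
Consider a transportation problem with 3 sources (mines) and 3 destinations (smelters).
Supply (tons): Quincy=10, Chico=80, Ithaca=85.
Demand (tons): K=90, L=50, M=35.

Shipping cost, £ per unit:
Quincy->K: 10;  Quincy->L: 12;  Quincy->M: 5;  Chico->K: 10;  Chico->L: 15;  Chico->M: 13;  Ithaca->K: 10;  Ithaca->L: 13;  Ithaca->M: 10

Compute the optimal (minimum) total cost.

1850

A cheapest plan:
  Quincy–M: 10 tons
  Chico–K: 80 tons
  Ithaca–K: 10 tons
  Ithaca–L: 50 tons
  Ithaca–M: 25 tons
Total cost = £1850.
(Supply check: Quincy ships 10; Chico ships 80; Ithaca ships 85.)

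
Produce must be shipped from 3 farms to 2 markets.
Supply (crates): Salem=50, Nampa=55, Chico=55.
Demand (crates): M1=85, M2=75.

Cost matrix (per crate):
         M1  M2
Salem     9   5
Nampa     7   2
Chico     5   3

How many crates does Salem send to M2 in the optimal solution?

Optimal shipments:
  Salem–M1: 30 × 9 = 270
  Salem–M2: 20 × 5 = 100
  Nampa–M2: 55 × 2 = 110
  Chico–M1: 55 × 5 = 275
Total cost = 755.
So Salem→M2 carries 20 crates.

20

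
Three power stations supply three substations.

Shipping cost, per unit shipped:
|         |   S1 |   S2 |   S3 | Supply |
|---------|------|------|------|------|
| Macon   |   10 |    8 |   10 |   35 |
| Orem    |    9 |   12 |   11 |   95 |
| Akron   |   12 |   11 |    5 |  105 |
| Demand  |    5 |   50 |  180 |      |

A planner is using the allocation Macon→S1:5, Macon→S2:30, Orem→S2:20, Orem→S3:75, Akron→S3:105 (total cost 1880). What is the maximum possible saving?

Current plan cost = 5·10 + 30·8 + 20·12 + 75·11 + 105·5 = 1880.
Optimal plan:
  Macon to S2: 35 MWh
  Orem to S1: 5 MWh
  Orem to S2: 15 MWh
  Orem to S3: 75 MWh
  Akron to S3: 105 MWh
Optimal cost = 1855.
Saving = 1880 − 1855 = 25.

25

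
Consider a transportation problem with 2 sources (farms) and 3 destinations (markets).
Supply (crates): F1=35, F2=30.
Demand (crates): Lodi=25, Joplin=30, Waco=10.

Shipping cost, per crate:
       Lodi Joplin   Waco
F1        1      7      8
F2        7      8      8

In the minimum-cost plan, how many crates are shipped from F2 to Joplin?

Optimal shipments:
  F1–Lodi: 25 × 1 = 25
  F1–Joplin: 10 × 7 = 70
  F2–Joplin: 20 × 8 = 160
  F2–Waco: 10 × 8 = 80
Total cost = 335.
So F2→Joplin carries 20 crates.

20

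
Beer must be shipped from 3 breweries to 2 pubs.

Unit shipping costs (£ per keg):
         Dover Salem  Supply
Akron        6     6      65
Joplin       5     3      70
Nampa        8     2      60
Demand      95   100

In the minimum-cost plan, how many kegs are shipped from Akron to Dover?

Optimal shipments:
  Akron→Dover: 65 kegs
  Joplin→Dover: 30 kegs
  Joplin→Salem: 40 kegs
  Nampa→Salem: 60 kegs
Total cost = £780.
So Akron→Dover carries 65 kegs.

65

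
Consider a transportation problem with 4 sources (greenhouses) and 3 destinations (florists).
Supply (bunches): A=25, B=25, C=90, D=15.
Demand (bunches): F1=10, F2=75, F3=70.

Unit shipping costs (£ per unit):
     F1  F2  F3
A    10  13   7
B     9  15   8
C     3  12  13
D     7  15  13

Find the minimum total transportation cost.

1565

An optimal shipping plan:
  A to F3: 25 × £7 = £175
  B to F3: 25 × £8 = £200
  C to F1: 10 × £3 = £30
  C to F2: 75 × £12 = £900
  C to F3: 5 × £13 = £65
  D to F3: 15 × £13 = £195
Total = 175 + 200 + 30 + 900 + 65 + 195 = £1565.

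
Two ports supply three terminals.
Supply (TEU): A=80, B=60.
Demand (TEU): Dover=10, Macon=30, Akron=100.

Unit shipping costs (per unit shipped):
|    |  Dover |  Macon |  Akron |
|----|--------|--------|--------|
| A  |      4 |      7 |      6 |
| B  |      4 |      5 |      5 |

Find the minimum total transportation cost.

760

Optimal allocation:
  A to Dover: 10 TEU
  A to Akron: 70 TEU
  B to Macon: 30 TEU
  B to Akron: 30 TEU
Total cost = 760.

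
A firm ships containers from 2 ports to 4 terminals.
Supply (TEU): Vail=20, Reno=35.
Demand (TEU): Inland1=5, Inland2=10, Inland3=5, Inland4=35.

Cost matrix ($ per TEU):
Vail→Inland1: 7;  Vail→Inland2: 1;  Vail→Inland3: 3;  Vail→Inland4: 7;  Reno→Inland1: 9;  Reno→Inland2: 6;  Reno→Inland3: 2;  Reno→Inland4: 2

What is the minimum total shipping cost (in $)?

130

One minimum-cost allocation:
  Vail->Inland1: 5 × $7 = $35
  Vail->Inland2: 10 × $1 = $10
  Vail->Inland3: 5 × $3 = $15
  Reno->Inland4: 35 × $2 = $70
Total = 35 + 10 + 15 + 70 = $130.
(Supply check: Vail ships 20; Reno ships 35.)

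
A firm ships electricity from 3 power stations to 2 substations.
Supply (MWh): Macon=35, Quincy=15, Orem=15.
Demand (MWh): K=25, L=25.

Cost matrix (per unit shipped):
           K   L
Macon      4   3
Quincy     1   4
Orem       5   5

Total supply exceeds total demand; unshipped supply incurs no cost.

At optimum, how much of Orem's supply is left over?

15

Minimum-cost shipments:
  Macon→K: 10 × 4 = 40
  Macon→L: 25 × 3 = 75
  Quincy→K: 15 × 1 = 15
Total cost = 130.
Orem ships 0 of its 15, leaving 15.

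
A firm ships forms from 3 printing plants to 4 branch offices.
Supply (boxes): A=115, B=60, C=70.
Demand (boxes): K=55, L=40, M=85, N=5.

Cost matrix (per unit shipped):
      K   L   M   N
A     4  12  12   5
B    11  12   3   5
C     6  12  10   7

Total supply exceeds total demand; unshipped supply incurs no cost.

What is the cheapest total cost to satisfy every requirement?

1155

One minimum-cost allocation:
  A to K: 55 × 4 = 220
  A to L: 40 × 12 = 480
  A to N: 5 × 5 = 25
  B to M: 60 × 3 = 180
  C to M: 25 × 10 = 250
Total = 220 + 480 + 25 + 180 + 250 = 1155.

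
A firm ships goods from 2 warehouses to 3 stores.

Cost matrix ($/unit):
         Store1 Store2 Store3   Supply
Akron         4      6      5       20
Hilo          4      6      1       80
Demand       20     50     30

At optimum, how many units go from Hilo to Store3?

Solving gives:
  Akron to Store2: 20 units
  Hilo to Store1: 20 units
  Hilo to Store2: 30 units
  Hilo to Store3: 30 units
Total cost = $410.
So Hilo→Store3 carries 30 units.

30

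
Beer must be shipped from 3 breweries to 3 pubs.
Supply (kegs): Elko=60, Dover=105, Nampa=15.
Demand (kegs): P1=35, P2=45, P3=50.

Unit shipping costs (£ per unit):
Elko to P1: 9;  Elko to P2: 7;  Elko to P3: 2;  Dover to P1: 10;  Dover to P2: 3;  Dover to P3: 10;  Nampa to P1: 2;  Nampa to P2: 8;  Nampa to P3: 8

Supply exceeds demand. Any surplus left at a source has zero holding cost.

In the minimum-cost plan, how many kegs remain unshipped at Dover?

50

Minimum-cost shipments:
  Elko to P1: 10 × £9 = £90
  Elko to P3: 50 × £2 = £100
  Dover to P1: 10 × £10 = £100
  Dover to P2: 45 × £3 = £135
  Nampa to P1: 15 × £2 = £30
Total cost = £455.
Dover ships 55 of its 105, leaving 50.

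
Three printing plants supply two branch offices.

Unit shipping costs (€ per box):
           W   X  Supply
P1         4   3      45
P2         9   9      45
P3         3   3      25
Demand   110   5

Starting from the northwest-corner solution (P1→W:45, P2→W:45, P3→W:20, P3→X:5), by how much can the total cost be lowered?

Current plan cost = 45·4 + 45·9 + 20·3 + 5·3 = €660.
Optimal plan:
  P1->W: 40 boxes
  P1->X: 5 boxes
  P2->W: 45 boxes
  P3->W: 25 boxes
Optimal cost = €655.
Saving = 660 − 655 = €5.

5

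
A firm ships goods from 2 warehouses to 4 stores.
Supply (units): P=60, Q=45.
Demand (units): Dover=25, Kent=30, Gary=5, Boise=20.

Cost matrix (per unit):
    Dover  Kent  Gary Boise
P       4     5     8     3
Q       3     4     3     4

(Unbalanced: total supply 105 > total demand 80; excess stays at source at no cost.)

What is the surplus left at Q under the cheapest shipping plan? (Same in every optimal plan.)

0

An optimal plan:
  P–Dover: 15 units
  P–Boise: 20 units
  Q–Dover: 10 units
  Q–Kent: 30 units
  Q–Gary: 5 units
Total cost = 285.
Q ships 45 of its 45, leaving 0.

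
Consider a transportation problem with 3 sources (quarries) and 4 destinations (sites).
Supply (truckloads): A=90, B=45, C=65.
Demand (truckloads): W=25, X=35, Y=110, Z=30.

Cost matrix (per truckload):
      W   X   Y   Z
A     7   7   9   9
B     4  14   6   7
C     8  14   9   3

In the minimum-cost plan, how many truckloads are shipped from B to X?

Optimal shipments:
  A->X: 35 × 7 = 245
  A->Y: 55 × 9 = 495
  B->W: 25 × 4 = 100
  B->Y: 20 × 6 = 120
  C->Y: 35 × 9 = 315
  C->Z: 30 × 3 = 90
Total cost = 1365.
The route B→X is not used.

0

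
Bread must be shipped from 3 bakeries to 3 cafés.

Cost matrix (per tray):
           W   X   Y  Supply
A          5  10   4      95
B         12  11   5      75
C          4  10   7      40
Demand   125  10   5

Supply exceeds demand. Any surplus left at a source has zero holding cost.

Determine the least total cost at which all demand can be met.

Optimal allocation:
  A→W: 85 × 5 = 425
  A→X: 10 × 10 = 100
  B→Y: 5 × 5 = 25
  C→W: 40 × 4 = 160
Total = 425 + 100 + 25 + 160 = 710.
(Supply check: A ships 95; B ships 5; C ships 40.)

710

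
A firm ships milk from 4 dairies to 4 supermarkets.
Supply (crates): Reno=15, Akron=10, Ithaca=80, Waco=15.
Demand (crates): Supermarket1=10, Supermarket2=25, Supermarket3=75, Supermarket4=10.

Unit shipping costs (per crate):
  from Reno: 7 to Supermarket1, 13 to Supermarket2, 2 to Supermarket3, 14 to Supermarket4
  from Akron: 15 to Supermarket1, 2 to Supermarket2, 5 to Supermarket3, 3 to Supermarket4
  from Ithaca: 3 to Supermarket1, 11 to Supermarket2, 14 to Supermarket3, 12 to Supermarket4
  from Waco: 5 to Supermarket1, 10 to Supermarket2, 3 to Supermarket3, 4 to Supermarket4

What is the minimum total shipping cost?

1040

A cheapest plan:
  Reno to Supermarket3: 15 crates
  Akron to Supermarket4: 10 crates
  Ithaca to Supermarket1: 10 crates
  Ithaca to Supermarket2: 25 crates
  Ithaca to Supermarket3: 45 crates
  Waco to Supermarket3: 15 crates
Total cost = 1040.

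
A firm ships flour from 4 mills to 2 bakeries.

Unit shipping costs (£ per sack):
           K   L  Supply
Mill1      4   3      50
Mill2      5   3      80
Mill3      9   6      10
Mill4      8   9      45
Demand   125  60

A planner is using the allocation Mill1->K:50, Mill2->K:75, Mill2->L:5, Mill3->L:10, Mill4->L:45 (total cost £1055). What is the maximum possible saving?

135

Current plan cost = 50·4 + 75·5 + 5·3 + 10·6 + 45·9 = £1055.
Optimal plan:
  Mill1–K: 50 × £4 = £200
  Mill2–K: 30 × £5 = £150
  Mill2–L: 50 × £3 = £150
  Mill3–L: 10 × £6 = £60
  Mill4–K: 45 × £8 = £360
Optimal cost = £920.
Saving = 1055 − 920 = £135.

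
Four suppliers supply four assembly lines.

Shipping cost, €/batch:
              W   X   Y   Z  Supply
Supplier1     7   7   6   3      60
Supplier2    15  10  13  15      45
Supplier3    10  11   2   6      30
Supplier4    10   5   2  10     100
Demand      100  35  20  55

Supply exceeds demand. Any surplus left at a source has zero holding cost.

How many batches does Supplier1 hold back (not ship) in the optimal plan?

0

Minimum-cost shipments:
  Supplier1->W: 15 batches
  Supplier1->Z: 45 batches
  Supplier2->X: 20 batches
  Supplier3->Y: 20 batches
  Supplier3->Z: 10 batches
  Supplier4->W: 85 batches
  Supplier4->X: 15 batches
Total cost = €1465.
Supplier1 ships 60 of its 60, leaving 0.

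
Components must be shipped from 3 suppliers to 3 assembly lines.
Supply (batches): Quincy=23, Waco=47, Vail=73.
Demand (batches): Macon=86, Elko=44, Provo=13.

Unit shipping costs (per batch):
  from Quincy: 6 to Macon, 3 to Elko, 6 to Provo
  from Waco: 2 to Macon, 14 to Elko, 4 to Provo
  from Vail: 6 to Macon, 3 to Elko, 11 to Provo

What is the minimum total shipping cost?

538

A cheapest plan:
  Quincy->Elko: 10 × 3 = 30
  Quincy->Provo: 13 × 6 = 78
  Waco->Macon: 47 × 2 = 94
  Vail->Macon: 39 × 6 = 234
  Vail->Elko: 34 × 3 = 102
Total = 30 + 78 + 94 + 234 + 102 = 538.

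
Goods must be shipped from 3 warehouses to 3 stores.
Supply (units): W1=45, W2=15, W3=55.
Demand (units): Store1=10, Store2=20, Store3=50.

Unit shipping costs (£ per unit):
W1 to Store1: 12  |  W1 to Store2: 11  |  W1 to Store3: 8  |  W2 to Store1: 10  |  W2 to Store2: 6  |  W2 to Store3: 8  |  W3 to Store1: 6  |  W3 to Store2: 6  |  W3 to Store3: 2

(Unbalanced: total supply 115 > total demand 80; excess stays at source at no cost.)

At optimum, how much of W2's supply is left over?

0

Minimum-cost shipments:
  W1→Store2: 5 × £11 = £55
  W1→Store3: 5 × £8 = £40
  W2→Store2: 15 × £6 = £90
  W3→Store1: 10 × £6 = £60
  W3→Store3: 45 × £2 = £90
Total cost = £335.
W2 ships 15 of its 15, leaving 0.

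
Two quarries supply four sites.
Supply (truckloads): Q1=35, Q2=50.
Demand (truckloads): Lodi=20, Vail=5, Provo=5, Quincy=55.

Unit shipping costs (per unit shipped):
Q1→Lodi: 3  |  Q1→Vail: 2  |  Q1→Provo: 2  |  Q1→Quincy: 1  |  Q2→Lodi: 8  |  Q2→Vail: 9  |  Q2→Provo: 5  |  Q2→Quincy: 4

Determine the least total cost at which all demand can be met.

A cheapest plan:
  Q1->Lodi: 20 × 3 = 60
  Q1->Vail: 5 × 2 = 10
  Q1->Provo: 5 × 2 = 10
  Q1->Quincy: 5 × 1 = 5
  Q2->Quincy: 50 × 4 = 200
Total = 60 + 10 + 10 + 5 + 200 = 285.

285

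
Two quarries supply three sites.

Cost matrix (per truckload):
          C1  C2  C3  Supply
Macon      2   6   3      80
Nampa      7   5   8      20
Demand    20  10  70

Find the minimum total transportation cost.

An optimal shipping plan:
  Macon→C1: 20 × 2 = 40
  Macon→C3: 60 × 3 = 180
  Nampa→C2: 10 × 5 = 50
  Nampa→C3: 10 × 8 = 80
Total = 40 + 180 + 50 + 80 = 350.

350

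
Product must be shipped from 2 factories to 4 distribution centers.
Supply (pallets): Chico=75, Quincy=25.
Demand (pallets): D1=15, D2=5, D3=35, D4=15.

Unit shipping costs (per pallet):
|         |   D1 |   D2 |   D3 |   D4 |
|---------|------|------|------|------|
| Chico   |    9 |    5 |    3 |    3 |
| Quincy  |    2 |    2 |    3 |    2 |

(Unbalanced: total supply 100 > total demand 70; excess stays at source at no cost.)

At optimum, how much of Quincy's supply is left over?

Minimum-cost shipments:
  Chico–D3: 35 × 3 = 105
  Chico–D4: 10 × 3 = 30
  Quincy–D1: 15 × 2 = 30
  Quincy–D2: 5 × 2 = 10
  Quincy–D4: 5 × 2 = 10
Total cost = 185.
Quincy ships 25 of its 25, leaving 0.

0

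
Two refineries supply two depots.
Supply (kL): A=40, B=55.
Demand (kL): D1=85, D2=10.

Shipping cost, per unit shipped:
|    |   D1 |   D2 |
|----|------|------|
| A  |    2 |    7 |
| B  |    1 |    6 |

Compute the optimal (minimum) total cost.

185

An optimal shipping plan:
  A–D1: 30 × 2 = 60
  A–D2: 10 × 7 = 70
  B–D1: 55 × 1 = 55
Total = 60 + 70 + 55 = 185.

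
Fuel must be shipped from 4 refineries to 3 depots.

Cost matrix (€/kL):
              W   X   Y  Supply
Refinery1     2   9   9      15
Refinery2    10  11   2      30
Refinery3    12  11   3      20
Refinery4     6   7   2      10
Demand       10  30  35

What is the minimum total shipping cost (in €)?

A cheapest plan:
  Refinery1 to W: 10 kL
  Refinery1 to X: 5 kL
  Refinery2 to Y: 30 kL
  Refinery3 to X: 15 kL
  Refinery3 to Y: 5 kL
  Refinery4 to X: 10 kL
Total cost = €375.
(Supply check: Refinery1 ships 15; Refinery2 ships 30; Refinery3 ships 20; Refinery4 ships 10.)

375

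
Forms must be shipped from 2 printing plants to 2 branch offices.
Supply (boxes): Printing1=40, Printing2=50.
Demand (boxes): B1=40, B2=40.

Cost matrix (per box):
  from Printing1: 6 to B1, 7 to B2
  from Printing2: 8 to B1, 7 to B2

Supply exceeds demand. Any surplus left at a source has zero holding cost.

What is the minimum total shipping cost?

An optimal shipping plan:
  Printing1 to B1: 40 × 6 = 240
  Printing2 to B2: 40 × 7 = 280
Total = 240 + 280 = 520.

520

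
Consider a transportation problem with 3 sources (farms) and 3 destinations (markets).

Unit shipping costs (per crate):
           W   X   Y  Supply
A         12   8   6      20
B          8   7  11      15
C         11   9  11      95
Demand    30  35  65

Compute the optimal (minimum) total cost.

1215

An optimal shipping plan:
  A->Y: 20 × 6 = 120
  B->W: 15 × 8 = 120
  C->W: 15 × 11 = 165
  C->X: 35 × 9 = 315
  C->Y: 45 × 11 = 495
Total = 120 + 120 + 165 + 315 + 495 = 1215.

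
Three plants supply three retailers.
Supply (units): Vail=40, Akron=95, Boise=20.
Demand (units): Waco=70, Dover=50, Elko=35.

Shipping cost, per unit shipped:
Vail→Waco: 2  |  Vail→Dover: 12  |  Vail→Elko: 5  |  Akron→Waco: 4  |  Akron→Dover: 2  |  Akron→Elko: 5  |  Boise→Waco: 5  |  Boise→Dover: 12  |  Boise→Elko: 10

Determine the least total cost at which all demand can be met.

495

An optimal shipping plan:
  Vail→Waco: 40 × 2 = 80
  Akron→Waco: 10 × 4 = 40
  Akron→Dover: 50 × 2 = 100
  Akron→Elko: 35 × 5 = 175
  Boise→Waco: 20 × 5 = 100
Total = 80 + 40 + 100 + 175 + 100 = 495.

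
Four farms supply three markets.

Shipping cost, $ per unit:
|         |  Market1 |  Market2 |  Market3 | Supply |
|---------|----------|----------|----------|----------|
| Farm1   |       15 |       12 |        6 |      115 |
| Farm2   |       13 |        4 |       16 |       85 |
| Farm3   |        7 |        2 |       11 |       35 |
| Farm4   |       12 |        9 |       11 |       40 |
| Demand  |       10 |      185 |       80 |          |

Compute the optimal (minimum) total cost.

An optimal shipping plan:
  Farm1–Market2: 35 × $12 = $420
  Farm1–Market3: 80 × $6 = $480
  Farm2–Market2: 85 × $4 = $340
  Farm3–Market2: 35 × $2 = $70
  Farm4–Market1: 10 × $12 = $120
  Farm4–Market2: 30 × $9 = $270
Total = 420 + 480 + 340 + 70 + 120 + 270 = $1700.

1700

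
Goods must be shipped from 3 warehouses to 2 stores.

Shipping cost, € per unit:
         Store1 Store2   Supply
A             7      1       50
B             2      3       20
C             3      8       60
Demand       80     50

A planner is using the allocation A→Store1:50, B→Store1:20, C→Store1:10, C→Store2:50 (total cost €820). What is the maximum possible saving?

Current plan cost = 50·7 + 20·2 + 10·3 + 50·8 = €820.
Optimal plan:
  A to Store2: 50 × €1 = €50
  B to Store1: 20 × €2 = €40
  C to Store1: 60 × €3 = €180
Optimal cost = €270.
Saving = 820 − 270 = €550.

550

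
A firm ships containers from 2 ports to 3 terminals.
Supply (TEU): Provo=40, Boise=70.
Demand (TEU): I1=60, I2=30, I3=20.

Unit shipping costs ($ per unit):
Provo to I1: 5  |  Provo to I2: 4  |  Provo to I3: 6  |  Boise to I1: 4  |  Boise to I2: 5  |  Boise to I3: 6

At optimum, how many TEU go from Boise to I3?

10

The minimum-cost plan:
  Provo→I2: 30 × $4 = $120
  Provo→I3: 10 × $6 = $60
  Boise→I1: 60 × $4 = $240
  Boise→I3: 10 × $6 = $60
Total cost = $480.
So Boise→I3 carries 10 TEU.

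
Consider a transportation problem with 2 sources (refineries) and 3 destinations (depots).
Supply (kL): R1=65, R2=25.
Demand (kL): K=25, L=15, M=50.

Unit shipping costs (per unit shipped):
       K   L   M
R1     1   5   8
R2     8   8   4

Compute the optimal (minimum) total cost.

400

A cheapest plan:
  R1–K: 25 × 1 = 25
  R1–L: 15 × 5 = 75
  R1–M: 25 × 8 = 200
  R2–M: 25 × 4 = 100
Total = 25 + 75 + 200 + 100 = 400.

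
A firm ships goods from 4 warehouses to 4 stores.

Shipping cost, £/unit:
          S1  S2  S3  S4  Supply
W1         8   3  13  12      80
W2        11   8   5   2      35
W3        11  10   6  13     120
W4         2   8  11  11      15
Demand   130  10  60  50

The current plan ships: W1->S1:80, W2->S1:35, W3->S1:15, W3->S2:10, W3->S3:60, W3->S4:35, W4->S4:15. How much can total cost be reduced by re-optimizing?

Current plan cost = 80·8 + 35·11 + 15·11 + 10·10 + 60·6 + 35·13 + 15·11 = £2270.
Optimal plan:
  W1–S1: 70 × £8 = £560
  W1–S2: 10 × £3 = £30
  W2–S4: 35 × £2 = £70
  W3–S1: 45 × £11 = £495
  W3–S3: 60 × £6 = £360
  W3–S4: 15 × £13 = £195
  W4–S1: 15 × £2 = £30
Optimal cost = £1740.
Saving = 2270 − 1740 = £530.

530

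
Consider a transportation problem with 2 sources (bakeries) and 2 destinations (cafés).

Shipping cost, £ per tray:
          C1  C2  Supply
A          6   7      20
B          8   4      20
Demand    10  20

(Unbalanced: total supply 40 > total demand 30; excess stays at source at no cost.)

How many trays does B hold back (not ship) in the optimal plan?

0

An optimal plan:
  A->C1: 10 × £6 = £60
  B->C2: 20 × £4 = £80
Total cost = £140.
B ships 20 of its 20, leaving 0.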